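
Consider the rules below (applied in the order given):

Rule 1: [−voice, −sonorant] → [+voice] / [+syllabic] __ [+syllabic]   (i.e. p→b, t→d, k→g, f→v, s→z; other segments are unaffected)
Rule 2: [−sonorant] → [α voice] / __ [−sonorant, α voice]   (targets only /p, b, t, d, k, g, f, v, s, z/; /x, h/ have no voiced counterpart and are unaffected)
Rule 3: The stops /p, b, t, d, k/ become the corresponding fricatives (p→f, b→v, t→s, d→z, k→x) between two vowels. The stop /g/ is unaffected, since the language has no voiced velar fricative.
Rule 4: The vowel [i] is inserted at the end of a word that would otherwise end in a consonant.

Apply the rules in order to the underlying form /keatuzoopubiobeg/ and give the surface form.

Rule 1 (intervocalic voicing): /t/ is a voiceless obstruent between vowels /a/ and /u/, so it voices to [d]. /p/ is a voiceless obstruent between vowels /o/ and /u/, so it voices to [b]. /keatuzoopubiobeg/ → keaduzoobubiobeg.
Rule 2 (regressive voicing assimilation): no segment meets the environment; /keaduzoobubiobeg/ is unchanged.
Rule 3 (intervocalic spirantization): /d/ is a stop between vowels /a/ and /u/, so it spirantizes to the fricative [z]. /b/ is a stop between vowels /o/ and /u/, so it spirantizes to the fricative [v]. /b/ is a stop between vowels /u/ and /i/, so it spirantizes to the fricative [v]. /b/ is a stop between vowels /o/ and /e/, so it spirantizes to the fricative [v]. /keaduzoobubiobeg/ → keazuzoovuvioveg.
Rule 4 (final i-epenthesis): the form ends in the consonant /g/, so [i] is inserted word-finally. /keazuzoovuvioveg/ → keazuzoovuviovegi.

keazuzoovuviovegi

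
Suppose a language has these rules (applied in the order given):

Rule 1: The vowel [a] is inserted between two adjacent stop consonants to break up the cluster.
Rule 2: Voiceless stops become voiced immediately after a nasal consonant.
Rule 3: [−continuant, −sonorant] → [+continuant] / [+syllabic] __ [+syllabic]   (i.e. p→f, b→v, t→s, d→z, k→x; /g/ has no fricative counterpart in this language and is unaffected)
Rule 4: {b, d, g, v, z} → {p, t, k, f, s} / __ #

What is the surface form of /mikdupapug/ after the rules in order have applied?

mixazufafuk

Rule 1 (stop-cluster a-epenthesis): /k/ and /d/ form a stop–stop cluster, so [a] is inserted between them. /mikdupapug/ → mikadupapug.
Rule 2 (post-nasal voicing): no segment meets the environment; /mikadupapug/ is unchanged.
Rule 3 (intervocalic spirantization): /k/ is a stop between vowels /i/ and /a/, so it spirantizes to the fricative [x]. /d/ is a stop between vowels /a/ and /u/, so it spirantizes to the fricative [z]. /p/ is a stop between vowels /u/ and /a/, so it spirantizes to the fricative [f]. /p/ is a stop between vowels /a/ and /u/, so it spirantizes to the fricative [f]. /mikadupapug/ → mixazufafug.
Rule 4 (final devoicing): /g/ is a voiced obstruent in word-final position, so it devoices to [k]. /mixazufafug/ → mixazufafuk.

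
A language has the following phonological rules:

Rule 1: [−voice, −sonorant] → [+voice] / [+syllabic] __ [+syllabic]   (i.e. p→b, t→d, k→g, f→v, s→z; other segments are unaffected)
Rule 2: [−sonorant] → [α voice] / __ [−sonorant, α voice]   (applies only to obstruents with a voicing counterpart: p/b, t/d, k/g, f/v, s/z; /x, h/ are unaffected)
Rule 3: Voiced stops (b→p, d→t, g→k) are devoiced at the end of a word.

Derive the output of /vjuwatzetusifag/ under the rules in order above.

vjuwadzeduzivak

Rule 1 (intervocalic voicing): /t/ is a voiceless obstruent between vowels /e/ and /u/, so it voices to [d]. /s/ is a voiceless obstruent between vowels /u/ and /i/, so it voices to [z]. /f/ is a voiceless obstruent between vowels /i/ and /a/, so it voices to [v]. /vjuwatzetusifag/ → vjuwatzeduzivag.
Rule 2 (regressive voicing assimilation): /t/ precedes the voiced obstruent /z/, so it voices to [d] by assimilation. /vjuwatzeduzivag/ → vjuwadzeduzivag.
Rule 3 (final devoicing): /g/ is a voiced stop in word-final position, so it devoices to [k]. /vjuwadzeduzivag/ → vjuwadzeduzivak.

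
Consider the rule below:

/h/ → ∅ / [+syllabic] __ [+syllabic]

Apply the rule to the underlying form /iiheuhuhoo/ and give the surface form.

/h/ occurs between vowels /i/ and /e/, so it deletes.
/h/ occurs between vowels /u/ and /u/, so it deletes.
/h/ occurs between vowels /u/ and /o/, so it deletes.
Surface form: [iieuuoo].

iieuuoo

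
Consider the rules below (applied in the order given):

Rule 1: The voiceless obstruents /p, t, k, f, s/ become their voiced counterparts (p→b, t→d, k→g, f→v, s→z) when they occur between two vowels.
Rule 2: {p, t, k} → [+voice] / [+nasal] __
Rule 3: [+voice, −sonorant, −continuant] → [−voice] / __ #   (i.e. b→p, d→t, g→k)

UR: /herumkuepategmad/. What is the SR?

Rule 1 (intervocalic voicing): /p/ is a voiceless obstruent between vowels /e/ and /a/, so it voices to [b]. /t/ is a voiceless obstruent between vowels /a/ and /e/, so it voices to [d]. /herumkuepategmad/ → herumkuebadegmad.
Rule 2 (post-nasal voicing): /k/ is a voiceless stop immediately after the nasal /m/, so it voices to [g]. /herumkuebadegmad/ → herumguebadegmad.
Rule 3 (final devoicing): /d/ is a voiced stop in word-final position, so it devoices to [t]. /herumguebadegmad/ → herumguebadegmat.

herumguebadegmat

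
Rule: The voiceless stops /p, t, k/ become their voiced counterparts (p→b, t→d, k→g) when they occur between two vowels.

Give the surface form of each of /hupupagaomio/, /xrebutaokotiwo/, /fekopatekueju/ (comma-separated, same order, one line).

hububagaomio, xrebudaogodiwo, fegobadegueju

/hupupagaomio/: /p/ is a voiceless stop between vowels /u/ and /u/, so it voices to [b]. /p/ is a voiceless stop between vowels /u/ and /a/, so it voices to [b]. → [hububagaomio].
/xrebutaokotiwo/: /t/ is a voiceless stop between vowels /u/ and /a/, so it voices to [d]. /k/ is a voiceless stop between vowels /o/ and /o/, so it voices to [g]. /t/ is a voiceless stop between vowels /o/ and /i/, so it voices to [d]. → [xrebudaogodiwo].
/fekopatekueju/: /k/ is a voiceless stop between vowels /e/ and /o/, so it voices to [g]. /p/ is a voiceless stop between vowels /o/ and /a/, so it voices to [b]. /t/ is a voiceless stop between vowels /a/ and /e/, so it voices to [d]. /k/ is a voiceless stop between vowels /e/ and /u/, so it voices to [g]. → [fegobadegueju].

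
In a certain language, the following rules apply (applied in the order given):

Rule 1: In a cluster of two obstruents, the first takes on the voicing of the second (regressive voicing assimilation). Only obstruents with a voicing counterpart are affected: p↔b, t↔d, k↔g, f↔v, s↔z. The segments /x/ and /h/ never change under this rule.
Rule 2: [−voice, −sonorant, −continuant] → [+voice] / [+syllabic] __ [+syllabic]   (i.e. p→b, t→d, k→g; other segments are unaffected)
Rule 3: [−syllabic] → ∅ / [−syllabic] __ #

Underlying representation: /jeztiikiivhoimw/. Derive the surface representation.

jestiigiifhoim

Rule 1 (regressive voicing assimilation): /z/ precedes the voiceless obstruent /t/, so it devoices to [s] by assimilation. /v/ precedes the voiceless obstruent /h/, so it devoices to [f] by assimilation. /jeztiikiivhoimw/ → jestiikiifhoimw.
Rule 2 (intervocalic voicing): /k/ is a voiceless stop between vowels /i/ and /i/, so it voices to [g]. /jestiikiifhoimw/ → jestiigiifhoimw.
Rule 3 (final cluster simplification): /w/ is the second consonant of a word-final cluster /mw/, so it deletes. /jestiigiifhoimw/ → jestiigiifhoim.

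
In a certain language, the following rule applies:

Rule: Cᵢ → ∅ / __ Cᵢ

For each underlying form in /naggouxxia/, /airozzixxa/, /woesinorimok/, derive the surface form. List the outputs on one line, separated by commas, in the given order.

nagouxia, airozixa, woesinorimok

/naggouxxia/: /gg/ is a geminate; the first /g/ deletes. /xx/ is a geminate; the first /x/ deletes. → [nagouxia].
/airozzixxa/: /zz/ is a geminate; the first /z/ deletes. /xx/ is a geminate; the first /x/ deletes. → [airozixa].
/woesinorimok/: the rule's environment is not met; surfaces unchanged as [woesinorimok].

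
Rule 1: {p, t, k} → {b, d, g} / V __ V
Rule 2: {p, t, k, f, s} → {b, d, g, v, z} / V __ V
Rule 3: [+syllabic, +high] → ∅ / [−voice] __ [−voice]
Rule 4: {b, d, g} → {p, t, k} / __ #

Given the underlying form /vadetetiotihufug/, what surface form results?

vadedediodihuvuk

Rule 1 (intervocalic voicing): /t/ is a voiceless stop between vowels /e/ and /e/, so it voices to [d]. /t/ is a voiceless stop between vowels /e/ and /i/, so it voices to [d]. /t/ is a voiceless stop between vowels /o/ and /i/, so it voices to [d]. /vadetetiotihufug/ → vadedediodihufug.
Rule 2 (intervocalic voicing): /f/ is a voiceless obstruent between vowels /u/ and /u/, so it voices to [v]. /vadedediodihufug/ → vadedediodihuvug.
Rule 3 (high vowel syncope): no segment meets the environment; /vadedediodihuvug/ is unchanged.
Rule 4 (final devoicing): /g/ is a voiced stop in word-final position, so it devoices to [k]. /vadedediodihuvug/ → vadedediodihuvuk.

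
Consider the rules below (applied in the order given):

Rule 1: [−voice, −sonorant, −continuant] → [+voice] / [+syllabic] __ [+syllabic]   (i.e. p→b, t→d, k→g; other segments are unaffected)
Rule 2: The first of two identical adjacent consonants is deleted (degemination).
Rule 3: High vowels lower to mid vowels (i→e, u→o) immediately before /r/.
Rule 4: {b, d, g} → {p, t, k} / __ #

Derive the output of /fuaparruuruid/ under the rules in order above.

Rule 1 (intervocalic voicing): /p/ is a voiceless stop between vowels /a/ and /a/, so it voices to [b]. /fuaparruuruid/ → fuabarruuruid.
Rule 2 (degemination): /rr/ is a geminate; the first /r/ deletes. /fuabarruuruid/ → fuabaruuruid.
Rule 3 (pre-rhotic lowering): /u/ is a high vowel immediately before /r/, so it lowers to [o]. /fuabaruuruid/ → fuabaruoruid.
Rule 4 (final devoicing): /d/ is a voiced stop in word-final position, so it devoices to [t]. /fuabaruoruid/ → fuabaruoruit.

fuabaruoruit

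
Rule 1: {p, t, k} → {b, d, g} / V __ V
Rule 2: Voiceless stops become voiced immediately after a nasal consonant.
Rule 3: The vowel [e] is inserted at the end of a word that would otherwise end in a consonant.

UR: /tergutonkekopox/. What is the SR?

tergudongegoboxe

Rule 1 (intervocalic voicing): /t/ is a voiceless stop between vowels /u/ and /o/, so it voices to [d]. /k/ is a voiceless stop between vowels /e/ and /o/, so it voices to [g]. /p/ is a voiceless stop between vowels /o/ and /o/, so it voices to [b]. /tergutonkekopox/ → tergudonkegobox.
Rule 2 (post-nasal voicing): /k/ is a voiceless stop immediately after the nasal /n/, so it voices to [g]. /tergudonkegobox/ → tergudongegobox.
Rule 3 (final e-epenthesis): the form ends in the consonant /x/, so [e] is inserted word-finally. /tergudongegobox/ → tergudongegoboxe.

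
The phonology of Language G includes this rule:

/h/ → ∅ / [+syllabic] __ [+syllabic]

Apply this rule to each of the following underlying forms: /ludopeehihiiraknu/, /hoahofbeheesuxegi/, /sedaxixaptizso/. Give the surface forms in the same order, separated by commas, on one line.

/ludopeehihiiraknu/: /h/ occurs between vowels /e/ and /i/, so it deletes. /h/ occurs between vowels /i/ and /i/, so it deletes. → [ludopeeiiiraknu].
/hoahofbeheesuxegi/: /h/ occurs between vowels /a/ and /o/, so it deletes. /h/ occurs between vowels /e/ and /e/, so it deletes. → [hoaofbeeesuxegi].
/sedaxixaptizso/: the rule's environment is not met; surfaces unchanged as [sedaxixaptizso].

ludopeeiiiraknu, hoaofbeeesuxegi, sedaxixaptizso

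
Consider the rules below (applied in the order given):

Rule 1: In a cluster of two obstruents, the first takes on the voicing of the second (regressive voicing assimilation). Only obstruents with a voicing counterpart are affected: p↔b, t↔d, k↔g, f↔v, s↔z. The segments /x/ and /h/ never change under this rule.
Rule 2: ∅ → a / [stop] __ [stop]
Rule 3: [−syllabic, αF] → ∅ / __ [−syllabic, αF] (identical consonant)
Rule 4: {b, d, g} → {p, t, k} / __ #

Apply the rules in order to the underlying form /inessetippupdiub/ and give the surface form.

Rule 1 (regressive voicing assimilation): /p/ precedes the voiced obstruent /d/, so it voices to [b] by assimilation. /inessetippupdiub/ → inessetippubdiub.
Rule 2 (stop-cluster a-epenthesis): /p/ and /p/ form a stop–stop cluster, so [a] is inserted between them. /b/ and /d/ form a stop–stop cluster, so [a] is inserted between them. /inessetippubdiub/ → inessetipapubadiub.
Rule 3 (degemination): /ss/ is a geminate; the first /s/ deletes. /inessetipapubadiub/ → inesetipapubadiub.
Rule 4 (final devoicing): /b/ is a voiced stop in word-final position, so it devoices to [p]. /inesetipapubadiub/ → inesetipapubadiup.

inesetipapubadiup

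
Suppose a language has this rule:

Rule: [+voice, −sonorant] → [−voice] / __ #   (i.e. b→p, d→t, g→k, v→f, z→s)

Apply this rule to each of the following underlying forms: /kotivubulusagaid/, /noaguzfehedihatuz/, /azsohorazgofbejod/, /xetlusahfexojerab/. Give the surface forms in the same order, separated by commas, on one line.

kotivubulusagait, noaguzfehedihatus, azsohorazgofbejot, xetlusahfexojerap

/kotivubulusagaid/: /d/ is a voiced obstruent in word-final position, so it devoices to [t]. → [kotivubulusagait].
/noaguzfehedihatuz/: /z/ is a voiced obstruent in word-final position, so it devoices to [s]. → [noaguzfehedihatus].
/azsohorazgofbejod/: /d/ is a voiced obstruent in word-final position, so it devoices to [t]. → [azsohorazgofbejot].
/xetlusahfexojerab/: /b/ is a voiced obstruent in word-final position, so it devoices to [p]. → [xetlusahfexojerap].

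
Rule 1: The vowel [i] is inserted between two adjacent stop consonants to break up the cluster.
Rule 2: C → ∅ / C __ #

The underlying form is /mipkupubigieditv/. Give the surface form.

mipikupubigiedit

Rule 1 (stop-cluster i-epenthesis): /p/ and /k/ form a stop–stop cluster, so [i] is inserted between them. /mipkupubigieditv/ → mipikupubigieditv.
Rule 2 (final cluster simplification): /v/ is the second consonant of a word-final cluster /tv/, so it deletes. /mipikupubigieditv/ → mipikupubigiedit.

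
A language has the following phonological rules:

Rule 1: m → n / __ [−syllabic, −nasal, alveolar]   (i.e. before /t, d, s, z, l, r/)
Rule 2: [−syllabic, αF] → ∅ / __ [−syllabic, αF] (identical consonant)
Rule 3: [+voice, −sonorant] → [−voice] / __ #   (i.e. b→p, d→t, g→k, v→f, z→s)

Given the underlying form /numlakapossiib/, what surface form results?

nunlakaposiip

Rule 1 (nasal place assimilation): /m/ precedes the alveolar consonant /l/, so it assimilates in place to [n]. /numlakapossiib/ → nunlakapossiib.
Rule 2 (degemination): /ss/ is a geminate; the first /s/ deletes. /nunlakapossiib/ → nunlakaposiib.
Rule 3 (final devoicing): /b/ is a voiced obstruent in word-final position, so it devoices to [p]. /nunlakaposiib/ → nunlakaposiip.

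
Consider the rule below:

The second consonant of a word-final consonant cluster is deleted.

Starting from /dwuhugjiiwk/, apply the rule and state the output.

dwuhugjiiw

/k/ is the second consonant of a word-final cluster /wk/, so it deletes.
The other instances of /d/, /w/, /h/, /g/, /j/ do not occur in the required environment and remain unchanged.
Surface form: [dwuhugjiiw].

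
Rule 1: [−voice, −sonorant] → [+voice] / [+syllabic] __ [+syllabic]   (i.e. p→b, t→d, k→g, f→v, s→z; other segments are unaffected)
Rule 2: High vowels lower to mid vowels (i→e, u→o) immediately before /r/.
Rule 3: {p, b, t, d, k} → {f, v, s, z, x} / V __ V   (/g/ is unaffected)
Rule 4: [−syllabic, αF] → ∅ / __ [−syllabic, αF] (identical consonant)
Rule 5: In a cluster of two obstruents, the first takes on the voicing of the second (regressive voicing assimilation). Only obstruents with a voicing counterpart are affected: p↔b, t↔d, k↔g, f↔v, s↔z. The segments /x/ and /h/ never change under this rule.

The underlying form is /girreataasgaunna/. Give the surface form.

gereazaazgauna

Rule 1 (intervocalic voicing): /t/ is a voiceless obstruent between vowels /a/ and /a/, so it voices to [d]. /girreataasgaunna/ → girreadaasgaunna.
Rule 2 (pre-rhotic lowering): /i/ is a high vowel immediately before /r/, so it lowers to [e]. /girreadaasgaunna/ → gerreadaasgaunna.
Rule 3 (intervocalic spirantization): /d/ is a stop between vowels /a/ and /a/, so it spirantizes to the fricative [z]. /gerreadaasgaunna/ → gerreazaasgaunna.
Rule 4 (degemination): /rr/ is a geminate; the first /r/ deletes. /nn/ is a geminate; the first /n/ deletes. /gerreazaasgaunna/ → gereazaasgauna.
Rule 5 (regressive voicing assimilation): /s/ precedes the voiced obstruent /g/, so it voices to [z] by assimilation. /gereazaasgauna/ → gereazaazgauna.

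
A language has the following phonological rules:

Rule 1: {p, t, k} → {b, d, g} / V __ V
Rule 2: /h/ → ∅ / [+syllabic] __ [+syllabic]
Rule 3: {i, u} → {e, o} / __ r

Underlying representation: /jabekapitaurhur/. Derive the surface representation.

Rule 1 (intervocalic voicing): /k/ is a voiceless stop between vowels /e/ and /a/, so it voices to [g]. /p/ is a voiceless stop between vowels /a/ and /i/, so it voices to [b]. /t/ is a voiceless stop between vowels /i/ and /a/, so it voices to [d]. /jabekapitaurhur/ → jabegabidaurhur.
Rule 2 (intervocalic h-deletion): no segment meets the environment; /jabegabidaurhur/ is unchanged.
Rule 3 (pre-rhotic lowering): /u/ is a high vowel immediately before /r/, so it lowers to [o]. /u/ is a high vowel immediately before /r/, so it lowers to [o]. /jabegabidaurhur/ → jabegabidaorhor.

jabegabidaorhor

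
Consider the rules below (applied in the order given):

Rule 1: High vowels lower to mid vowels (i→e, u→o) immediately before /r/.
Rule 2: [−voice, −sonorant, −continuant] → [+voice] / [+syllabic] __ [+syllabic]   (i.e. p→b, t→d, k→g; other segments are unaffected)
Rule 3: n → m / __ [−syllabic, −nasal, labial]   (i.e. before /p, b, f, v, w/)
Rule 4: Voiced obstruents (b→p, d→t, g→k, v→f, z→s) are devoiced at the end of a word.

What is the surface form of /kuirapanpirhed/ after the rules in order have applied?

kuerabamperhet

Rule 1 (pre-rhotic lowering): /i/ is a high vowel immediately before /r/, so it lowers to [e]. /i/ is a high vowel immediately before /r/, so it lowers to [e]. /kuirapanpirhed/ → kuerapanperhed.
Rule 2 (intervocalic voicing): /p/ is a voiceless stop between vowels /a/ and /a/, so it voices to [b]. /kuerapanperhed/ → kuerabanperhed.
Rule 3 (nasal place assimilation): /n/ precedes the labial consonant /p/, so it assimilates in place to [m]. /kuerabanperhed/ → kuerabamperhed.
Rule 4 (final devoicing): /d/ is a voiced obstruent in word-final position, so it devoices to [t]. /kuerabamperhed/ → kuerabamperhet.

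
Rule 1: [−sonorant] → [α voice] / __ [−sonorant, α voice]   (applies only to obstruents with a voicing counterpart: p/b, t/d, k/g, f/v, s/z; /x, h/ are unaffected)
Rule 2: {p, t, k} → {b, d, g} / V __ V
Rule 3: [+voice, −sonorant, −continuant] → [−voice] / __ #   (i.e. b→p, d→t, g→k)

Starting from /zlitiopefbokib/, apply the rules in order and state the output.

zlidiobevbogip

Rule 1 (regressive voicing assimilation): /f/ precedes the voiced obstruent /b/, so it voices to [v] by assimilation. /zlitiopefbokib/ → zlitiopevbokib.
Rule 2 (intervocalic voicing): /t/ is a voiceless stop between vowels /i/ and /i/, so it voices to [d]. /p/ is a voiceless stop between vowels /o/ and /e/, so it voices to [b]. /k/ is a voiceless stop between vowels /o/ and /i/, so it voices to [g]. /zlitiopevbokib/ → zlidiobevbogib.
Rule 3 (final devoicing): /b/ is a voiced stop in word-final position, so it devoices to [p]. /zlidiobevbogib/ → zlidiobevbogip.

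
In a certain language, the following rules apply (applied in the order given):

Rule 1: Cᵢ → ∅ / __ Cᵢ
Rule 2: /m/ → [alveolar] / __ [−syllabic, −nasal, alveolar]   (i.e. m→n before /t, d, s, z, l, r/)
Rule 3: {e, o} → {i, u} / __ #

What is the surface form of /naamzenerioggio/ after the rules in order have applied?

naanzeneriogiu

Rule 1 (degemination): /gg/ is a geminate; the first /g/ deletes. /naamzenerioggio/ → naamzeneriogio.
Rule 2 (nasal place assimilation): /m/ precedes the alveolar consonant /z/, so it assimilates in place to [n]. /naamzeneriogio/ → naanzeneriogio.
Rule 3 (final vowel raising): /o/ is a mid vowel in word-final position, so it raises to [u]. /naanzeneriogio/ → naanzeneriogiu.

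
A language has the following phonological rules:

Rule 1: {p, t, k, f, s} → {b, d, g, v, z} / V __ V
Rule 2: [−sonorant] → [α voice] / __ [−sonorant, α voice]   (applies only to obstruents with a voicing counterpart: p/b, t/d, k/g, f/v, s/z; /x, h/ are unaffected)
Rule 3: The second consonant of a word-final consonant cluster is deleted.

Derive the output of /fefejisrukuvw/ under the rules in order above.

fevejisruguv

Rule 1 (intervocalic voicing): /f/ is a voiceless obstruent between vowels /e/ and /e/, so it voices to [v]. /k/ is a voiceless obstruent between vowels /u/ and /u/, so it voices to [g]. /fefejisrukuvw/ → fevejisruguvw.
Rule 2 (regressive voicing assimilation): no segment meets the environment; /fevejisruguvw/ is unchanged.
Rule 3 (final cluster simplification): /w/ is the second consonant of a word-final cluster /vw/, so it deletes. /fevejisruguvw/ → fevejisruguv.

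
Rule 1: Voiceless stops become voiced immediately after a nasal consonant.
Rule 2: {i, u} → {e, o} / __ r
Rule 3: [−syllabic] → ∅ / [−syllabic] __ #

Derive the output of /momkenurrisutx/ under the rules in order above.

momgenorrisut

Rule 1 (post-nasal voicing): /k/ is a voiceless stop immediately after the nasal /m/, so it voices to [g]. /momkenurrisutx/ → momgenurrisutx.
Rule 2 (pre-rhotic lowering): /u/ is a high vowel immediately before /r/, so it lowers to [o]. /momgenurrisutx/ → momgenorrisutx.
Rule 3 (final cluster simplification): /x/ is the second consonant of a word-final cluster /tx/, so it deletes. /momgenorrisutx/ → momgenorrisut.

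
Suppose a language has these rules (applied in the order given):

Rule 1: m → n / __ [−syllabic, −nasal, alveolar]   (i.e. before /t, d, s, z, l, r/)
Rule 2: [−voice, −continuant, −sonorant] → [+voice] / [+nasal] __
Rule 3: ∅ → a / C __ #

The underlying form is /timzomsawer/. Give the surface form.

Rule 1 (nasal place assimilation): /m/ precedes the alveolar consonant /z/, so it assimilates in place to [n]. /m/ precedes the alveolar consonant /s/, so it assimilates in place to [n]. /timzomsawer/ → tinzonsawer.
Rule 2 (post-nasal voicing): no segment meets the environment; /tinzonsawer/ is unchanged.
Rule 3 (final a-epenthesis): the form ends in the consonant /r/, so [a] is inserted word-finally. /tinzonsawer/ → tinzonsawera.

tinzonsawera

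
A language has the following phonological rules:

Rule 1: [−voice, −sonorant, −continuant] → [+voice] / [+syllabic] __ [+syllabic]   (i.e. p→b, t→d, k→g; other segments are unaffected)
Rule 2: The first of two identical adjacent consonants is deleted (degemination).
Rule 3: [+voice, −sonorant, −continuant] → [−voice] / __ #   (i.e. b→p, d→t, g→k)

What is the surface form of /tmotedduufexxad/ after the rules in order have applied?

tmodeduufexat

Rule 1 (intervocalic voicing): /t/ is a voiceless stop between vowels /o/ and /e/, so it voices to [d]. /tmotedduufexxad/ → tmodedduufexxad.
Rule 2 (degemination): /dd/ is a geminate; the first /d/ deletes. /xx/ is a geminate; the first /x/ deletes. /tmodedduufexxad/ → tmodeduufexad.
Rule 3 (final devoicing): /d/ is a voiced stop in word-final position, so it devoices to [t]. /tmodeduufexad/ → tmodeduufexat.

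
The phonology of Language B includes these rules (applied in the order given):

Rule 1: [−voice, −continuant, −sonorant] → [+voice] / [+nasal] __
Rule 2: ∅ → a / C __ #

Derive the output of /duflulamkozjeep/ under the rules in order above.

duflulamgozjeepa

Rule 1 (post-nasal voicing): /k/ is a voiceless stop immediately after the nasal /m/, so it voices to [g]. /duflulamkozjeep/ → duflulamgozjeep.
Rule 2 (final a-epenthesis): the form ends in the consonant /p/, so [a] is inserted word-finally. /duflulamgozjeep/ → duflulamgozjeepa.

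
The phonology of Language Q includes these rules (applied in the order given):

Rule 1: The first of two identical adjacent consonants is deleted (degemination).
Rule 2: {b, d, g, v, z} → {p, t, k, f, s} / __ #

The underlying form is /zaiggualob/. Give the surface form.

Rule 1 (degemination): /gg/ is a geminate; the first /g/ deletes. /zaiggualob/ → zaigualob.
Rule 2 (final devoicing): /b/ is a voiced obstruent in word-final position, so it devoices to [p]. /zaigualob/ → zaigualop.

zaigualop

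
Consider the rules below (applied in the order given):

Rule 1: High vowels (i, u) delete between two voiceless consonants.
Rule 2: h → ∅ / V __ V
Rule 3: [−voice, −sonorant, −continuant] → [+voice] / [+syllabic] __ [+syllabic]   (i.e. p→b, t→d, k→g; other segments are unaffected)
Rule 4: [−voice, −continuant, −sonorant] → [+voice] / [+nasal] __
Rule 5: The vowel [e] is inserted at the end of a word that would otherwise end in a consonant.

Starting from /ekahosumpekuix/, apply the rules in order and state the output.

Rule 1 (high vowel syncope): no segment meets the environment; /ekahosumpekuix/ is unchanged.
Rule 2 (intervocalic h-deletion): /h/ occurs between vowels /a/ and /o/, so it deletes. /ekahosumpekuix/ → ekaosumpekuix.
Rule 3 (intervocalic voicing): /k/ is a voiceless stop between vowels /e/ and /a/, so it voices to [g]. /k/ is a voiceless stop between vowels /e/ and /u/, so it voices to [g]. /ekaosumpekuix/ → egaosumpeguix.
Rule 4 (post-nasal voicing): /p/ is a voiceless stop immediately after the nasal /m/, so it voices to [b]. /egaosumpeguix/ → egaosumbeguix.
Rule 5 (final e-epenthesis): the form ends in the consonant /x/, so [e] is inserted word-finally. /egaosumbeguix/ → egaosumbeguixe.

egaosumbeguixe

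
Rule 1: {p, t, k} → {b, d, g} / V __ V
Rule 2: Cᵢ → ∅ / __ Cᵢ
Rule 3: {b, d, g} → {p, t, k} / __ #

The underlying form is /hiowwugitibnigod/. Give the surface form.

hiowugidibnigot

Rule 1 (intervocalic voicing): /t/ is a voiceless stop between vowels /i/ and /i/, so it voices to [d]. /hiowwugitibnigod/ → hiowwugidibnigod.
Rule 2 (degemination): /ww/ is a geminate; the first /w/ deletes. /hiowwugidibnigod/ → hiowugidibnigod.
Rule 3 (final devoicing): /d/ is a voiced stop in word-final position, so it devoices to [t]. /hiowugidibnigod/ → hiowugidibnigot.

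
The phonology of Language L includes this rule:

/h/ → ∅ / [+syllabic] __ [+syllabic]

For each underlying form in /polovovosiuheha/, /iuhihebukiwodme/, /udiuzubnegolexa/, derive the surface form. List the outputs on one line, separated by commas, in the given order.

polovovosiuea, iuiebukiwodme, udiuzubnegolexa

/polovovosiuheha/: /h/ occurs between vowels /u/ and /e/, so it deletes. /h/ occurs between vowels /e/ and /a/, so it deletes. → [polovovosiuea].
/iuhihebukiwodme/: /h/ occurs between vowels /u/ and /i/, so it deletes. /h/ occurs between vowels /i/ and /e/, so it deletes. → [iuiebukiwodme].
/udiuzubnegolexa/: the rule's environment is not met; surfaces unchanged as [udiuzubnegolexa].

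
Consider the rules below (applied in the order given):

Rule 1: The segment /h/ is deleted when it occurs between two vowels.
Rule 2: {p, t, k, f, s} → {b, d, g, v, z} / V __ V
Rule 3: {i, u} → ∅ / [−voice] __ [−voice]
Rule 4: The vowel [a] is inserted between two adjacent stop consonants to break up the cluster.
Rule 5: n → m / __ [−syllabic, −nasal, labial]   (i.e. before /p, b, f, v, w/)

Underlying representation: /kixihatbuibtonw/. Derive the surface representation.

kxiatabuibatomw

Rule 1 (intervocalic h-deletion): /h/ occurs between vowels /i/ and /a/, so it deletes. /kixihatbuibtonw/ → kixiatbuibtonw.
Rule 2 (intervocalic voicing): no segment meets the environment; /kixiatbuibtonw/ is unchanged.
Rule 3 (high vowel syncope): /i/ is a high vowel flanked by voiceless consonants /k/ and /x/, so it deletes. /kixiatbuibtonw/ → kxiatbuibtonw.
Rule 4 (stop-cluster a-epenthesis): /t/ and /b/ form a stop–stop cluster, so [a] is inserted between them. /b/ and /t/ form a stop–stop cluster, so [a] is inserted between them. /kxiatbuibtonw/ → kxiatabuibatonw.
Rule 5 (nasal place assimilation): /n/ precedes the labial consonant /w/, so it assimilates in place to [m]. /kxiatabuibatonw/ → kxiatabuibatomw.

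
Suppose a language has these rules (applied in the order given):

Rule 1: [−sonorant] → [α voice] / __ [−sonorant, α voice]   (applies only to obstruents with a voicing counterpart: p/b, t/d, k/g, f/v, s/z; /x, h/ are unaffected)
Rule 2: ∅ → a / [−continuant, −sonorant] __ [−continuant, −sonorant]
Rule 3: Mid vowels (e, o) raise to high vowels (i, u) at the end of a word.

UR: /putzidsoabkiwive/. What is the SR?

pudzitsoapakiwivi

Rule 1 (regressive voicing assimilation): /t/ precedes the voiced obstruent /z/, so it voices to [d] by assimilation. /d/ precedes the voiceless obstruent /s/, so it devoices to [t] by assimilation. /b/ precedes the voiceless obstruent /k/, so it devoices to [p] by assimilation. /putzidsoabkiwive/ → pudzitsoapkiwive.
Rule 2 (stop-cluster a-epenthesis): /p/ and /k/ form a stop–stop cluster, so [a] is inserted between them. /pudzitsoapkiwive/ → pudzitsoapakiwive.
Rule 3 (final vowel raising): /e/ is a mid vowel in word-final position, so it raises to [i]. /pudzitsoapakiwive/ → pudzitsoapakiwivi.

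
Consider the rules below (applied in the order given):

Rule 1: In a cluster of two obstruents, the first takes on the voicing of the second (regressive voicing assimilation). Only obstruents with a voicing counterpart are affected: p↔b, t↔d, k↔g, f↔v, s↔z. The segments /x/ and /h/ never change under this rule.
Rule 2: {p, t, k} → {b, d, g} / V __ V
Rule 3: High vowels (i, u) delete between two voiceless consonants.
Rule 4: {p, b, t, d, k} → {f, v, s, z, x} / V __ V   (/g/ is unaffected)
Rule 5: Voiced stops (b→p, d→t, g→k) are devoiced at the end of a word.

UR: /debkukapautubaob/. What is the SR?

depkugavauzuvaop

Rule 1 (regressive voicing assimilation): /b/ precedes the voiceless obstruent /k/, so it devoices to [p] by assimilation. /debkukapautubaob/ → depkukapautubaob.
Rule 2 (intervocalic voicing): /k/ is a voiceless stop between vowels /u/ and /a/, so it voices to [g]. /p/ is a voiceless stop between vowels /a/ and /a/, so it voices to [b]. /t/ is a voiceless stop between vowels /u/ and /u/, so it voices to [d]. /depkukapautubaob/ → depkugabaudubaob.
Rule 3 (high vowel syncope): no segment meets the environment; /depkugabaudubaob/ is unchanged.
Rule 4 (intervocalic spirantization): /b/ is a stop between vowels /a/ and /a/, so it spirantizes to the fricative [v]. /d/ is a stop between vowels /u/ and /u/, so it spirantizes to the fricative [z]. /b/ is a stop between vowels /u/ and /a/, so it spirantizes to the fricative [v]. /depkugabaudubaob/ → depkugavauzuvaob.
Rule 5 (final devoicing): /b/ is a voiced stop in word-final position, so it devoices to [p]. /depkugavauzuvaob/ → depkugavauzuvaop.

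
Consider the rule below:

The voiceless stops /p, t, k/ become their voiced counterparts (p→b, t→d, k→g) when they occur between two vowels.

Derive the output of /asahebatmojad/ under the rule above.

No segment of /asahebatmojad/ meets the structural description of the rule, so the form surfaces unchanged.

asahebatmojad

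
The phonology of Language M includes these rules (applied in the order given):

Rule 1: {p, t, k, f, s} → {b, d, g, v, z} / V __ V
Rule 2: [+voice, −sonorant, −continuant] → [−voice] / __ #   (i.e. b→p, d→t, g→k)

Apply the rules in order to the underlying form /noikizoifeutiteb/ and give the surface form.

noigizoiveudidep

Rule 1 (intervocalic voicing): /k/ is a voiceless obstruent between vowels /i/ and /i/, so it voices to [g]. /f/ is a voiceless obstruent between vowels /i/ and /e/, so it voices to [v]. /t/ is a voiceless obstruent between vowels /u/ and /i/, so it voices to [d]. /t/ is a voiceless obstruent between vowels /i/ and /e/, so it voices to [d]. /noikizoifeutiteb/ → noigizoiveudideb.
Rule 2 (final devoicing): /b/ is a voiced stop in word-final position, so it devoices to [p]. /noigizoiveudideb/ → noigizoiveudidep.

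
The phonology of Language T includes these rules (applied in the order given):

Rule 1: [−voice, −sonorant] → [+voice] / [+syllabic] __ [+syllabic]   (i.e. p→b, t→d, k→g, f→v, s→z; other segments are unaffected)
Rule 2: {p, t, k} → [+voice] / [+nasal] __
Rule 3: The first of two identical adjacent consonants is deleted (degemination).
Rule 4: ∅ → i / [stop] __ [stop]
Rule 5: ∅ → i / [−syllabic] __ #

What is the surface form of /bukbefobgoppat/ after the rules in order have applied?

Rule 1 (intervocalic voicing): /f/ is a voiceless obstruent between vowels /e/ and /o/, so it voices to [v]. /bukbefobgoppat/ → bukbevobgoppat.
Rule 2 (post-nasal voicing): no segment meets the environment; /bukbevobgoppat/ is unchanged.
Rule 3 (degemination): /pp/ is a geminate; the first /p/ deletes. /bukbevobgoppat/ → bukbevobgopat.
Rule 4 (stop-cluster i-epenthesis): /k/ and /b/ form a stop–stop cluster, so [i] is inserted between them. /b/ and /g/ form a stop–stop cluster, so [i] is inserted between them. /bukbevobgopat/ → bukibevobigopat.
Rule 5 (final i-epenthesis): the form ends in the consonant /t/, so [i] is inserted word-finally. /bukibevobigopat/ → bukibevobigopati.

bukibevobigopati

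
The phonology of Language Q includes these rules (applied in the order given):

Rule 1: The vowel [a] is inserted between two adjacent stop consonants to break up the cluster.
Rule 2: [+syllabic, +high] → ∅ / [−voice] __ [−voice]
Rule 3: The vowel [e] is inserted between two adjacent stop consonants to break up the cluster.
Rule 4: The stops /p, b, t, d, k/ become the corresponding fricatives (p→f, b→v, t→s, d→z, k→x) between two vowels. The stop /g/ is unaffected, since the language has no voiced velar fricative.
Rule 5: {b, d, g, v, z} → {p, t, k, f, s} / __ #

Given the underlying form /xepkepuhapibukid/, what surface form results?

Rule 1 (stop-cluster a-epenthesis): /p/ and /k/ form a stop–stop cluster, so [a] is inserted between them. /xepkepuhapibukid/ → xepakepuhapibukid.
Rule 2 (high vowel syncope): /u/ is a high vowel flanked by voiceless consonants /p/ and /h/, so it deletes. /xepakepuhapibukid/ → xepakephapibukid.
Rule 3 (stop-cluster e-epenthesis): no segment meets the environment; /xepakephapibukid/ is unchanged.
Rule 4 (intervocalic spirantization): /p/ is a stop between vowels /e/ and /a/, so it spirantizes to the fricative [f]. /k/ is a stop between vowels /a/ and /e/, so it spirantizes to the fricative [x]. /p/ is a stop between vowels /a/ and /i/, so it spirantizes to the fricative [f]. /b/ is a stop between vowels /i/ and /u/, so it spirantizes to the fricative [v]. /k/ is a stop between vowels /u/ and /i/, so it spirantizes to the fricative [x]. /xepakephapibukid/ → xefaxephafivuxid.
Rule 5 (final devoicing): /d/ is a voiced obstruent in word-final position, so it devoices to [t]. /xefaxephafivuxid/ → xefaxephafivuxit.

xefaxephafivuxit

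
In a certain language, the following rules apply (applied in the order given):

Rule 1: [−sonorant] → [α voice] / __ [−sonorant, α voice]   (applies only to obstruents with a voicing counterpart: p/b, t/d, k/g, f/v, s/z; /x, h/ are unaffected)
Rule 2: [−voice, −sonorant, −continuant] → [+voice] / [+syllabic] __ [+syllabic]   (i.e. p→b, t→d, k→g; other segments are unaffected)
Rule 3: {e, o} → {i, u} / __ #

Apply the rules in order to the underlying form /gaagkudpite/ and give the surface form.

gaakkutpidi

Rule 1 (regressive voicing assimilation): /g/ precedes the voiceless obstruent /k/, so it devoices to [k] by assimilation. /d/ precedes the voiceless obstruent /p/, so it devoices to [t] by assimilation. /gaagkudpite/ → gaakkutpite.
Rule 2 (intervocalic voicing): /t/ is a voiceless stop between vowels /i/ and /e/, so it voices to [d]. /gaakkutpite/ → gaakkutpide.
Rule 3 (final vowel raising): /e/ is a mid vowel in word-final position, so it raises to [i]. /gaakkutpide/ → gaakkutpidi.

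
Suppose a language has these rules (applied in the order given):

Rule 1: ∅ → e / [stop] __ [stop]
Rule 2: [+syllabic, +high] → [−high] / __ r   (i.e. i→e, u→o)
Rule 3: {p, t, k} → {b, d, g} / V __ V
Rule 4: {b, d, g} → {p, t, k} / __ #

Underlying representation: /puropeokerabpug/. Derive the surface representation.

Rule 1 (stop-cluster e-epenthesis): /b/ and /p/ form a stop–stop cluster, so [e] is inserted between them. /puropeokerabpug/ → puropeokerabepug.
Rule 2 (pre-rhotic lowering): /u/ is a high vowel immediately before /r/, so it lowers to [o]. /puropeokerabepug/ → poropeokerabepug.
Rule 3 (intervocalic voicing): /p/ is a voiceless stop between vowels /o/ and /e/, so it voices to [b]. /k/ is a voiceless stop between vowels /o/ and /e/, so it voices to [g]. /p/ is a voiceless stop between vowels /e/ and /u/, so it voices to [b]. /poropeokerabepug/ → porobeogerabebug.
Rule 4 (final devoicing): /g/ is a voiced stop in word-final position, so it devoices to [k]. /porobeogerabebug/ → porobeogerabebuk.

porobeogerabebuk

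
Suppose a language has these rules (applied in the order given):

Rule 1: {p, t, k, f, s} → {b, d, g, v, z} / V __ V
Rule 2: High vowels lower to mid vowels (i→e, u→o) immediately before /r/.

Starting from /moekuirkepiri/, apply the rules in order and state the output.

Rule 1 (intervocalic voicing): /k/ is a voiceless obstruent between vowels /e/ and /u/, so it voices to [g]. /p/ is a voiceless obstruent between vowels /e/ and /i/, so it voices to [b]. /moekuirkepiri/ → moeguirkebiri.
Rule 2 (pre-rhotic lowering): /i/ is a high vowel immediately before /r/, so it lowers to [e]. /i/ is a high vowel immediately before /r/, so it lowers to [e]. /moeguirkebiri/ → moeguerkeberi.

moeguerkeberi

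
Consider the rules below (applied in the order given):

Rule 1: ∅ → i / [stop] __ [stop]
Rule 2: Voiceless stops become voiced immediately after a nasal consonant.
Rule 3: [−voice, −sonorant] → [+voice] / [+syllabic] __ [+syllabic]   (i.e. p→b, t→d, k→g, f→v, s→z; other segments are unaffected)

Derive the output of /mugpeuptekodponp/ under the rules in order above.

mugibeubidegodibonb

Rule 1 (stop-cluster i-epenthesis): /g/ and /p/ form a stop–stop cluster, so [i] is inserted between them. /p/ and /t/ form a stop–stop cluster, so [i] is inserted between them. /d/ and /p/ form a stop–stop cluster, so [i] is inserted between them. /mugpeuptekodponp/ → mugipeupitekodiponp.
Rule 2 (post-nasal voicing): /p/ is a voiceless stop immediately after the nasal /n/, so it voices to [b]. /mugipeupitekodiponp/ → mugipeupitekodiponb.
Rule 3 (intervocalic voicing): /p/ is a voiceless obstruent between vowels /i/ and /e/, so it voices to [b]. /p/ is a voiceless obstruent between vowels /u/ and /i/, so it voices to [b]. /t/ is a voiceless obstruent between vowels /i/ and /e/, so it voices to [d]. /k/ is a voiceless obstruent between vowels /e/ and /o/, so it voices to [g]. /p/ is a voiceless obstruent between vowels /i/ and /o/, so it voices to [b]. /mugipeupitekodiponb/ → mugibeubidegodibonb.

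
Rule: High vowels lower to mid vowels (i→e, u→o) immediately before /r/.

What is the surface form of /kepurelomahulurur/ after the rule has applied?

/u/ is a high vowel immediately before /r/, so it lowers to [o].
/u/ is a high vowel immediately before /r/, so it lowers to [o].
/u/ is a high vowel immediately before /r/, so it lowers to [o].
Surface form: [keporelomahuloror].

keporelomahuloror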